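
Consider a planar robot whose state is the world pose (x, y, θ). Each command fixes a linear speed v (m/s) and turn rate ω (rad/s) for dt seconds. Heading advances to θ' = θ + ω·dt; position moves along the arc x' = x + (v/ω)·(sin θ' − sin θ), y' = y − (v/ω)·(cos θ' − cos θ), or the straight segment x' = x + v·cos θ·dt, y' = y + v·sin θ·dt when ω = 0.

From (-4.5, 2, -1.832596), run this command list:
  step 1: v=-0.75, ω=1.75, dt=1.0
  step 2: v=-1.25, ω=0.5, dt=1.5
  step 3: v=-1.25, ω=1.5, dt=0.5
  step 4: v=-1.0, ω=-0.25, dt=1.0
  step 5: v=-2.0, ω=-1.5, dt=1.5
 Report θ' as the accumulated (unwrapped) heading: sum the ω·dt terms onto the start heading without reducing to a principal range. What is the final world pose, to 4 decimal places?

step 1: θ'=-0.0826 (R=-0.4286) → pose (-4.8786, 2.5380, -0.0826)
step 2: θ'=0.6674 (R=-2.5000) → pose (-6.6322, 2.0101, 0.6674)
step 3: θ'=1.4174 (R=-0.8333) → pose (-6.9400, 1.4829, 1.4174)
step 4: θ'=1.1674 (R=4.0000) → pose (-7.2141, 0.5239, 1.1674)
step 5: θ'=-1.0826 (R=1.3333) → pose (-9.6180, 0.4219, -1.0826)

(-9.6180, 0.4219, -1.0826)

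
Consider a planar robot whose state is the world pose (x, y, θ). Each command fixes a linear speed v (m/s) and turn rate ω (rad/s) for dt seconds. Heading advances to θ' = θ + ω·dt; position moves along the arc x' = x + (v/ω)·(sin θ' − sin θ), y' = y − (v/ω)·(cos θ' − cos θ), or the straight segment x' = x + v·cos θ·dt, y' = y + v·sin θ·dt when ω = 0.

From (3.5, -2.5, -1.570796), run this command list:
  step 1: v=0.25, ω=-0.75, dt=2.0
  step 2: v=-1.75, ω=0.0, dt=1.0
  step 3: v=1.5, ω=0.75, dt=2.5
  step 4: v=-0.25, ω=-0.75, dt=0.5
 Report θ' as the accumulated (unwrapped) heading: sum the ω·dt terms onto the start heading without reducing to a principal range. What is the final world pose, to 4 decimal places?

step 1: θ'=-3.0708 (R=-0.3333) → pose (3.1902, -2.8325, -3.0708)
step 2: θ'=-3.0708 (straight) → pose (4.9359, -2.7087, -3.0708)
step 3: θ'=-1.1958 (R=2.0000) → pose (3.2163, -5.4362, -1.1958)
step 4: θ'=-1.5708 (R=0.3333) → pose (3.1932, -5.3142, -1.5708)

(3.1932, -5.3142, -1.5708)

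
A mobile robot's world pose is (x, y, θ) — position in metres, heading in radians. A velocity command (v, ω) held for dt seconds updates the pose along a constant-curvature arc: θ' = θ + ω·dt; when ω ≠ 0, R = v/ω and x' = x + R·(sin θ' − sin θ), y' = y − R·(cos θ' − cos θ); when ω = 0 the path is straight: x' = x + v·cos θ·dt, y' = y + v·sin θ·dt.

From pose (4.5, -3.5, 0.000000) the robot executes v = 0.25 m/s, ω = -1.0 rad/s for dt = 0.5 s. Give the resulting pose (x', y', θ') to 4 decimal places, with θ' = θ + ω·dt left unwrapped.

θ' = 0.0000 + -1.0·0.5 = -0.5000
R = v/ω = 0.25/-1.0 = -0.2500
x' = 4.5 + -0.2500·(sin -0.5000 − sin 0.0000) = 4.6199
y' = -3.5 − -0.2500·(cos -0.5000 − cos 0.0000) = -3.5306

(4.6199, -3.5306, -0.5000)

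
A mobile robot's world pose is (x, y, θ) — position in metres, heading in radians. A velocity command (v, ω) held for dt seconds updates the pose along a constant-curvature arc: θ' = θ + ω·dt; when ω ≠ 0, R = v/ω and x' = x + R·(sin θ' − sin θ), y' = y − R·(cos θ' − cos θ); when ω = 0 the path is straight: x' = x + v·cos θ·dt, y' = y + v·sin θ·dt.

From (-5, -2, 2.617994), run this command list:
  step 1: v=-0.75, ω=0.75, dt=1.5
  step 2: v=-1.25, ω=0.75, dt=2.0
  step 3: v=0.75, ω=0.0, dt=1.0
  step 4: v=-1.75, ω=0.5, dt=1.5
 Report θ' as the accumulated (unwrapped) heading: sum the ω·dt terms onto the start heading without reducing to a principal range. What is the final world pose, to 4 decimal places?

step 1: θ'=3.7430 (R=-1.0000) → pose (-3.9342, -1.9585, 3.7430)
step 2: θ'=5.2430 (R=-1.6667) → pose (-3.4397, 0.2591, 5.2430)
step 3: θ'=5.2430 (straight) → pose (-3.0602, -0.3877, 5.2430)
step 4: θ'=5.9930 (R=-3.5000) → pose (-5.0774, 1.1947, 5.9930)

(-5.0774, 1.1947, 5.9930)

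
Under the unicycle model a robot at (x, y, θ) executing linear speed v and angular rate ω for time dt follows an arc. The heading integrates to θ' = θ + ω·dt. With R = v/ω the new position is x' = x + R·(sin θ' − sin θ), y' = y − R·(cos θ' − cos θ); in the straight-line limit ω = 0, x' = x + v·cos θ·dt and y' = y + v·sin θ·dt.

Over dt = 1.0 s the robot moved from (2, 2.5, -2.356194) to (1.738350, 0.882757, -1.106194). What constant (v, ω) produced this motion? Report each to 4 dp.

Δθ = -1.106194 − -2.356194 = 1.250000
ω = Δθ/dt = 1.250000/1.0 = 1.2500
R = −Δy/(cos θ' − cos θ) = 1.4000
v = R·ω = 1.4000·1.2500 = 1.7500

v = 1.7500, ω = 1.2500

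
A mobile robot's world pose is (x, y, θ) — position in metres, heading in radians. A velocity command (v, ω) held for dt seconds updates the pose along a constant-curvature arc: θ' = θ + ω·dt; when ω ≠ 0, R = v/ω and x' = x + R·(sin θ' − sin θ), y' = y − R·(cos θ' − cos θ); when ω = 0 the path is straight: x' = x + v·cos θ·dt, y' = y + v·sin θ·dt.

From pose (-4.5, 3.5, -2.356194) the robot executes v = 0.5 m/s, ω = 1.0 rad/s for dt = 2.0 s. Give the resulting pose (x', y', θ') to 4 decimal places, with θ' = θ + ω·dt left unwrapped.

θ' = -2.3562 + 1.0·2.0 = -0.3562
R = v/ω = 0.5/1.0 = 0.5000
x' = -4.5 + 0.5000·(sin -0.3562 − sin -2.3562) = -4.3208
y' = 3.5 − 0.5000·(cos -0.3562 − cos -2.3562) = 2.6778

(-4.3208, 2.6778, -0.3562)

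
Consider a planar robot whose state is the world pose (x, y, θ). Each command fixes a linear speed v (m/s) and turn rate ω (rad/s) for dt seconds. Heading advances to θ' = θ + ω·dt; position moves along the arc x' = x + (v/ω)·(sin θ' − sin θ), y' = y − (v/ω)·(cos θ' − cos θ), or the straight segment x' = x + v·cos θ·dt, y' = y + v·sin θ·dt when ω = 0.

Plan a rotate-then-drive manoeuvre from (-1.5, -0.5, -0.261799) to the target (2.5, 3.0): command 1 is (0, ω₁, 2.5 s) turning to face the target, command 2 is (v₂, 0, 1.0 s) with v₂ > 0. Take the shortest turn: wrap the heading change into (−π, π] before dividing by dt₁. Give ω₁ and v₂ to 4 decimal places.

heading to target = atan2(3−-0.5, 2.5−-1.5) = 0.7188
Δθ = wrap(0.7188 − -0.2618) = 0.9806; ω₁ = Δθ/dt₁ = 0.3923
distance = √((2.5−-1.5)² + (3−-0.5)²) = 5.3151; v₂ = distance/dt₂ = 5.3151

ω₁ = 0.3923, v₂ = 5.3151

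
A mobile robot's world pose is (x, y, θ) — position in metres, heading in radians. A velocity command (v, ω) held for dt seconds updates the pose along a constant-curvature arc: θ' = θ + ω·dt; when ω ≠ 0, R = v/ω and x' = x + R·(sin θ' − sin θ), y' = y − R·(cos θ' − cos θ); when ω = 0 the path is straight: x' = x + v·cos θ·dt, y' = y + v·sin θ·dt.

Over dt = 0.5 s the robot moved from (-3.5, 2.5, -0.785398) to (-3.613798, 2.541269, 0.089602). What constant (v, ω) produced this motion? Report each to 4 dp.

Δθ = 0.089602 − -0.785398 = 0.875000
ω = Δθ/dt = 0.875000/0.5 = 1.7500
R = Δx/(sin θ' − sin θ) = -0.1429
v = R·ω = -0.1429·1.7500 = -0.2500

v = -0.2500, ω = 1.7500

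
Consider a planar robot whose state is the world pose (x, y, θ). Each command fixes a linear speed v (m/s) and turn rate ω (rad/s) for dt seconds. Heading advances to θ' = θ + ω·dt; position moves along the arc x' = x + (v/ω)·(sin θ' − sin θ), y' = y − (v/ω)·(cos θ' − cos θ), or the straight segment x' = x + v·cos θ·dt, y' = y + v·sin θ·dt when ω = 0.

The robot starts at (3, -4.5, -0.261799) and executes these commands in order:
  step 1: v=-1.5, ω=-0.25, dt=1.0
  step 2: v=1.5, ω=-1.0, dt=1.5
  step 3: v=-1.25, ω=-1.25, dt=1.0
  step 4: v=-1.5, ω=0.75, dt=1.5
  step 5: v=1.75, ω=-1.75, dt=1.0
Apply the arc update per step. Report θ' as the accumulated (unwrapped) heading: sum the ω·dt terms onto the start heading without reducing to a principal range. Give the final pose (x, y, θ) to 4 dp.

(3.6663, -4.6034, -3.8868)

step 1: θ'=-0.5118 (R=6.0000) → pose (1.6144, -3.9356, -0.5118)
step 2: θ'=-2.0118 (R=-1.5000) → pose (2.2363, -5.8837, -2.0118)
step 3: θ'=-3.2618 (R=1.0000) → pose (3.2605, -5.3178, -3.2618)
step 4: θ'=-2.1368 (R=-2.0000) → pose (5.1885, -4.4047, -2.1368)
step 5: θ'=-3.8868 (R=-1.0000) → pose (3.6663, -4.6034, -3.8868)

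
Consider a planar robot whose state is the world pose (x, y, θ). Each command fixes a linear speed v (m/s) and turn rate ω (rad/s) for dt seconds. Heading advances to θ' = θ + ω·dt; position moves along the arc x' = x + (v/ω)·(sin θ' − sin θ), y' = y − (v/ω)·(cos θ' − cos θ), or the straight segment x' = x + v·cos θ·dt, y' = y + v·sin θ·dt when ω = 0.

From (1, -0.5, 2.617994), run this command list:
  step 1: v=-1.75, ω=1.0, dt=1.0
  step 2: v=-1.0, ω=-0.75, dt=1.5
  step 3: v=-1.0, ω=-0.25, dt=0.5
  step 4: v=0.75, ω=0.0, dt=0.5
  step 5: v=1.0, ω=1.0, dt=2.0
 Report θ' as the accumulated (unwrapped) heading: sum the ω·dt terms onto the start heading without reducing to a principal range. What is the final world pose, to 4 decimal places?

(2.5647, -1.1038, 4.3680)

step 1: θ'=3.6180 (R=-1.7500) → pose (2.6775, -0.5396, 3.6180)
step 2: θ'=2.4930 (R=1.3333) → pose (4.0944, -0.6619, 2.4930)
step 3: θ'=2.3680 (R=4.0000) → pose (4.4730, -0.9880, 2.3680)
step 4: θ'=2.3680 (straight) → pose (4.2047, -0.7260, 2.3680)
step 5: θ'=4.3680 (R=1.0000) → pose (2.5647, -1.1038, 4.3680)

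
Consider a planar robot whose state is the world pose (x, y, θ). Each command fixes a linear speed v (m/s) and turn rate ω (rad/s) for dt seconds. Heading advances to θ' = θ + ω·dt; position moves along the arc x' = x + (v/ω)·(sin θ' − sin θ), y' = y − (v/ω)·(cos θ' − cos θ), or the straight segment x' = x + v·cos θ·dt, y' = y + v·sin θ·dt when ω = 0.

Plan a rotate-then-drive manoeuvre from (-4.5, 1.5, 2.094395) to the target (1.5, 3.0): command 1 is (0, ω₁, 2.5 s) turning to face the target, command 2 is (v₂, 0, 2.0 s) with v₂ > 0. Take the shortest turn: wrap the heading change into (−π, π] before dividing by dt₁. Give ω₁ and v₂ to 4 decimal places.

heading to target = atan2(3−1.5, 1.5−-4.5) = 0.2450
Δθ = wrap(0.2450 − 2.0944) = -1.8494; ω₁ = Δθ/dt₁ = -0.7398
distance = √((1.5−-4.5)² + (3−1.5)²) = 6.1847; v₂ = distance/dt₂ = 3.0923

ω₁ = -0.7398, v₂ = 3.0923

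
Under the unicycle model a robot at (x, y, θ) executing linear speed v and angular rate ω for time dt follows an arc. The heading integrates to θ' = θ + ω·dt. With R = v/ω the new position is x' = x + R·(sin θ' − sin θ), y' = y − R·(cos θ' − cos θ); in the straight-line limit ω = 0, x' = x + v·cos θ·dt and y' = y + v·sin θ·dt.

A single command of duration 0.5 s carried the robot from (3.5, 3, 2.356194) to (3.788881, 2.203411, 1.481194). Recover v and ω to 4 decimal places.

v = -1.7500, ω = -1.7500

Δθ = 1.481194 − 2.356194 = -0.875000
ω = Δθ/dt = -0.875000/0.5 = -1.7500
R = −Δy/(cos θ' − cos θ) = 1.0000
v = R·ω = 1.0000·-1.7500 = -1.7500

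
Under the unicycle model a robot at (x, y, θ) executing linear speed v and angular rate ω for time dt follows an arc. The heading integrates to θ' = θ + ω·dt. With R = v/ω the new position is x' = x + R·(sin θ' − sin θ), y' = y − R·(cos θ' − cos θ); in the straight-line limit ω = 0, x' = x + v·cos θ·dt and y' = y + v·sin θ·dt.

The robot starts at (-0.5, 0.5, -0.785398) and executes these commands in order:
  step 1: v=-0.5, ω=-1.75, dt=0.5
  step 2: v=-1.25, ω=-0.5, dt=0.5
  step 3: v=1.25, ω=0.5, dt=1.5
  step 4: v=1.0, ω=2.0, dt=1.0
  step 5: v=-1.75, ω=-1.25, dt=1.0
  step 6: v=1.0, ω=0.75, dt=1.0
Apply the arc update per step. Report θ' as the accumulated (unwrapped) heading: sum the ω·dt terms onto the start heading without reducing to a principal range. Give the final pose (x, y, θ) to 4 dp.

(-0.1789, -1.0114, 0.3396)

step 1: θ'=-1.6604 (R=0.2857) → pose (-0.5825, 0.7276, -1.6604)
step 2: θ'=-1.9104 (R=2.5000) → pose (-0.4498, 1.3367, -1.9104)
step 3: θ'=-1.1604 (R=2.5000) → pose (-0.3850, -0.4935, -1.1604)
step 4: θ'=0.8396 (R=0.5000) → pose (0.4457, -0.6279, 0.8396)
step 5: θ'=-0.4104 (R=1.4000) → pose (-1.1550, -0.9768, -0.4104)
step 6: θ'=0.3396 (R=1.3333) → pose (-0.1789, -1.0114, 0.3396)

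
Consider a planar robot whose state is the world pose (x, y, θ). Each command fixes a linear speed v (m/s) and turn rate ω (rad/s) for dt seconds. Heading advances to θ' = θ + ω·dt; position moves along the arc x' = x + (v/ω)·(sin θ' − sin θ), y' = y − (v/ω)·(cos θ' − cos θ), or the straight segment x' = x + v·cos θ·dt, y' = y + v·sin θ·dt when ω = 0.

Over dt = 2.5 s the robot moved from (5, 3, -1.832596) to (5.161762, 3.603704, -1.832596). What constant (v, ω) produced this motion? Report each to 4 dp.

Δθ = -1.832596 − -1.832596 = 0.000000
ω = Δθ/dt = 0.000000/2.5 = 0.0000
ω = 0 → v = (Δx·cos θ + Δy·sin θ)/dt = -0.2500

v = -0.2500, ω = 0.0000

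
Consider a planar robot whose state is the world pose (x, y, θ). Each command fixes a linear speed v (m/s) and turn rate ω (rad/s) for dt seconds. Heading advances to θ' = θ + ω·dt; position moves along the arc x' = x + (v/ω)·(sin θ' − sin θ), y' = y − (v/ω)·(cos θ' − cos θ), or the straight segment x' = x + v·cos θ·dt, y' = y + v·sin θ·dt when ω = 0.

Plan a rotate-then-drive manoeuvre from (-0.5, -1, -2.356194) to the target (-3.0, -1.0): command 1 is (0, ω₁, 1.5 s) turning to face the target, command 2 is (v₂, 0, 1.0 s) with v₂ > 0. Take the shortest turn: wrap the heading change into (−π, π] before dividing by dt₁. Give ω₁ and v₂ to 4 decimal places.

heading to target = atan2(-1−-1, -3−-0.5) = 3.1416
Δθ = wrap(3.1416 − -2.3562) = -0.7854; ω₁ = Δθ/dt₁ = -0.5236
distance = √((-3−-0.5)² + (-1−-1)²) = 2.5000; v₂ = distance/dt₂ = 2.5000

ω₁ = -0.5236, v₂ = 2.5000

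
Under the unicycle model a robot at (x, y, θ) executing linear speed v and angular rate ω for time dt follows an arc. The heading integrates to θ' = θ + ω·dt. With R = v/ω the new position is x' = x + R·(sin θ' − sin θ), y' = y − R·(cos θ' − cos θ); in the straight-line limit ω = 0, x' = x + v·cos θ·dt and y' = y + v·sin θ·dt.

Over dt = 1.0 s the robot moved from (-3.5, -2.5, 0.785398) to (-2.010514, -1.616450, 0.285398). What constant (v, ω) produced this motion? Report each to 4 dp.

Δθ = 0.285398 − 0.785398 = -0.500000
ω = Δθ/dt = -0.500000/1.0 = -0.5000
R = Δx/(sin θ' − sin θ) = -3.5000
v = R·ω = -3.5000·-0.5000 = 1.7500

v = 1.7500, ω = -0.5000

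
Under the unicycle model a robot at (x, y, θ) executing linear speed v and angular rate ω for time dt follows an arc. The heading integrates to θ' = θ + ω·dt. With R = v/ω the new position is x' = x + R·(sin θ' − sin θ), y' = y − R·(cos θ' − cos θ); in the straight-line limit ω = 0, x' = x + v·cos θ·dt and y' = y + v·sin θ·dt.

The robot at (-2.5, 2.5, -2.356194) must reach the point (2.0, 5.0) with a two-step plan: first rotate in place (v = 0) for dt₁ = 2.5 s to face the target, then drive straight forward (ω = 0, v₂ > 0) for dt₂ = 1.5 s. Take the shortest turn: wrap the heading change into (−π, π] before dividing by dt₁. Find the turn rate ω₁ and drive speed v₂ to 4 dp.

heading to target = atan2(5−2.5, 2−-2.5) = 0.5071
Δθ = wrap(0.5071 − -2.3562) = 2.8633; ω₁ = Δθ/dt₁ = 1.1453
distance = √((2−-2.5)² + (5−2.5)²) = 5.1478; v₂ = distance/dt₂ = 3.4319

ω₁ = 1.1453, v₂ = 3.4319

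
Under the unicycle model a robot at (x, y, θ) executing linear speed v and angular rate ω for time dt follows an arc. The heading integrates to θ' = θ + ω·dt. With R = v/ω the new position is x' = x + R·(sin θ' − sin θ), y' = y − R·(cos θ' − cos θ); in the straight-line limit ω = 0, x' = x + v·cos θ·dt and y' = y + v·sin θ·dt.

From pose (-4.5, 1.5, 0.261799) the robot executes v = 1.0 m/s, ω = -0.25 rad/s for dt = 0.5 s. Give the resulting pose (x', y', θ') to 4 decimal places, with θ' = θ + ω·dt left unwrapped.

θ' = 0.2618 + -0.25·0.5 = 0.1368
R = v/ω = 1.0/-0.25 = -4.0000
x' = -4.5 + -4.0000·(sin 0.1368 − sin 0.2618) = -4.0102
y' = 1.5 − -4.0000·(cos 0.1368 − cos 0.2618) = 1.5989

(-4.0102, 1.5989, 0.1368)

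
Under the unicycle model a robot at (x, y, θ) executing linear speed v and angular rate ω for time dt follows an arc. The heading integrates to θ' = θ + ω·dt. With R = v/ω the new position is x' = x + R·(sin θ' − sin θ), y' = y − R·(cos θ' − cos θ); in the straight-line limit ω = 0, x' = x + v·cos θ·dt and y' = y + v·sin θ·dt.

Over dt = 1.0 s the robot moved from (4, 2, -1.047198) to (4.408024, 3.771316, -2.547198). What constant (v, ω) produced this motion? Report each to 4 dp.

Δθ = -2.547198 − -1.047198 = -1.500000
ω = Δθ/dt = -1.500000/1.0 = -1.5000
R = −Δy/(cos θ' − cos θ) = 1.3333
v = R·ω = 1.3333·-1.5000 = -2.0000

v = -2.0000, ω = -1.5000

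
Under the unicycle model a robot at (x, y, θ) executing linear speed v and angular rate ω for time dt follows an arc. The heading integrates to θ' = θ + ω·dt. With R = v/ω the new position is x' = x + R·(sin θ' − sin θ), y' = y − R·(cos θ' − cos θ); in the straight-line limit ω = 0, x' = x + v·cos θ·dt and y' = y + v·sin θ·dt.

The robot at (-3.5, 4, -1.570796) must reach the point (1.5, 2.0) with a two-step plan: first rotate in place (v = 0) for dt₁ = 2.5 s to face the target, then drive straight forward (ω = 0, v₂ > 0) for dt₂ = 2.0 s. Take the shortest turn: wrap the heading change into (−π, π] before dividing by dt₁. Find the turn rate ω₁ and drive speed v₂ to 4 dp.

heading to target = atan2(2−4, 1.5−-3.5) = -0.3805
Δθ = wrap(-0.3805 − -1.5708) = 1.1903; ω₁ = Δθ/dt₁ = 0.4761
distance = √((1.5−-3.5)² + (2−4)²) = 5.3852; v₂ = distance/dt₂ = 2.6926

ω₁ = 0.4761, v₂ = 2.6926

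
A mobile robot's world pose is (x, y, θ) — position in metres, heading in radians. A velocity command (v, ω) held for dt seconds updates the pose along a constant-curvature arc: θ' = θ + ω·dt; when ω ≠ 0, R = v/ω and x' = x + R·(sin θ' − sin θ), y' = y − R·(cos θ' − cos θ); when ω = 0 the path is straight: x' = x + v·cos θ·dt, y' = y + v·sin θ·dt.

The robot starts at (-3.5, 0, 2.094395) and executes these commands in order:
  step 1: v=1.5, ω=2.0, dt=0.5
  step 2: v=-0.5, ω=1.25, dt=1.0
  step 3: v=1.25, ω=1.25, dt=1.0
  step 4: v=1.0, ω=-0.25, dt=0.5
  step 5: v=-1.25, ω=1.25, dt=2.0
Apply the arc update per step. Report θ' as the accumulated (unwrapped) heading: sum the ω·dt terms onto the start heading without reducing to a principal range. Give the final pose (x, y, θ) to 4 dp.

step 1: θ'=3.0944 (R=0.7500) → pose (-4.1141, 0.3742, 3.0944)
step 2: θ'=4.3444 (R=-0.4000) → pose (-3.7220, 0.6298, 4.3444)
step 3: θ'=5.5944 (R=1.0000) → pose (-3.4246, -0.5019, 5.5944)
step 4: θ'=5.4694 (R=-4.0000) → pose (-3.0594, -0.8430, 5.4694)
step 5: θ'=7.9694 (R=-1.0000) → pose (-4.7797, -1.6449, 7.9694)

(-4.7797, -1.6449, 7.9694)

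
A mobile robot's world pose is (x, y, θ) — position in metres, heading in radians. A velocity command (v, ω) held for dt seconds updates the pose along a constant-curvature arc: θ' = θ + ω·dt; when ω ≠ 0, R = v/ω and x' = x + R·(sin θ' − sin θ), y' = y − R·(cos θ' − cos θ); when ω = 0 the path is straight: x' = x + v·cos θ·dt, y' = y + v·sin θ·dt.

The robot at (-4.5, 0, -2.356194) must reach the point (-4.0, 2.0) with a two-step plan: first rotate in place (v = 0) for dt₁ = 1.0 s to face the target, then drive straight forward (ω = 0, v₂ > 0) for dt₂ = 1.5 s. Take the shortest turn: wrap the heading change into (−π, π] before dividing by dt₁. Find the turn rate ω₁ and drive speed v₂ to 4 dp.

heading to target = atan2(2−0, -4−-4.5) = 1.3258
Δθ = wrap(1.3258 − -2.3562) = -2.6012; ω₁ = Δθ/dt₁ = -2.6012
distance = √((-4−-4.5)² + (2−0)²) = 2.0616; v₂ = distance/dt₂ = 1.3744

ω₁ = -2.6012, v₂ = 1.3744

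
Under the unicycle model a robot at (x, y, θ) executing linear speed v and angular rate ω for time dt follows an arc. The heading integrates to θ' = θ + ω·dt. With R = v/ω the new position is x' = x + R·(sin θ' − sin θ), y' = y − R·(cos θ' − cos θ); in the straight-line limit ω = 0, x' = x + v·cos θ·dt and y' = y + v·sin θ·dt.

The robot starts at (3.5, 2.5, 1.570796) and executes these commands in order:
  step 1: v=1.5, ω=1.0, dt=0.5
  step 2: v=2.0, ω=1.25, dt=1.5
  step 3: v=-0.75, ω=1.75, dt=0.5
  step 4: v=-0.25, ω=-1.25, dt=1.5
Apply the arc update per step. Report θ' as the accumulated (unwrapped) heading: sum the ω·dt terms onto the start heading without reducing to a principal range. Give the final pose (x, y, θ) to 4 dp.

step 1: θ'=2.0708 (R=1.5000) → pose (3.3164, 3.2191, 2.0708)
step 2: θ'=3.9458 (R=1.6000) → pose (0.7598, 3.5620, 3.9458)
step 3: θ'=4.8208 (R=-0.4286) → pose (0.8772, 3.9056, 4.8208)
step 4: θ'=2.9458 (R=0.2000) → pose (1.1149, 4.1234, 2.9458)

(1.1149, 4.1234, 2.9458)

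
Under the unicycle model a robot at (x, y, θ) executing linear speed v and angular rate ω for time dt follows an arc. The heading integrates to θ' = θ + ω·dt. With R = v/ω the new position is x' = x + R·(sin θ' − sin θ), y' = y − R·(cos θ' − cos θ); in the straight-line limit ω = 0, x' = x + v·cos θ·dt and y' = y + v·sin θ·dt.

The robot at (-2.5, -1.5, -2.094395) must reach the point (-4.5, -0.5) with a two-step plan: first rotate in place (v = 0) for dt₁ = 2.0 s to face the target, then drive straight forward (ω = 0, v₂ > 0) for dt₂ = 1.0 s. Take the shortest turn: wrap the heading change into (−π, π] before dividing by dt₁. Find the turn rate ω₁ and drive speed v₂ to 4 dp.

ω₁ = -0.7554, v₂ = 2.2361

heading to target = atan2(-0.5−-1.5, -4.5−-2.5) = 2.6779
Δθ = wrap(2.6779 − -2.0944) = -1.5108; ω₁ = Δθ/dt₁ = -0.7554
distance = √((-4.5−-2.5)² + (-0.5−-1.5)²) = 2.2361; v₂ = distance/dt₂ = 2.2361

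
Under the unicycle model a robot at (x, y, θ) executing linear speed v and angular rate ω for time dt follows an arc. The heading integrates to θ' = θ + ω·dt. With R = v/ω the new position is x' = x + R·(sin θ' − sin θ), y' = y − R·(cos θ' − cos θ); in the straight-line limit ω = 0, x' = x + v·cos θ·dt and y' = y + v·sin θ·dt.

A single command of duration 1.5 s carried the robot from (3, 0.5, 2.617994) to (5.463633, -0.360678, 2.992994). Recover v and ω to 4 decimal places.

Δθ = 2.992994 − 2.617994 = 0.375000
ω = Δθ/dt = 0.375000/1.5 = 0.2500
R = Δx/(sin θ' − sin θ) = -7.0000
v = R·ω = -7.0000·0.2500 = -1.7500

v = -1.7500, ω = 0.2500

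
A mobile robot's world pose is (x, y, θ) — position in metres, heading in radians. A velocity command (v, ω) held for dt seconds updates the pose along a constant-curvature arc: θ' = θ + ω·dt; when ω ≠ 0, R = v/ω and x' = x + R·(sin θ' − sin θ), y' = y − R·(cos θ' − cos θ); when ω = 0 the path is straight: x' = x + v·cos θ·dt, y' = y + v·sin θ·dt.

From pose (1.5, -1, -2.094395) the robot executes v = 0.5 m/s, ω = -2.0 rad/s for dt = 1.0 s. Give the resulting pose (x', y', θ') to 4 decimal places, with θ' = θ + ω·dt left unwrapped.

θ' = -2.0944 + -2.0·1.0 = -4.0944
R = v/ω = 0.5/-2.0 = -0.2500
x' = 1.5 + -0.2500·(sin -4.0944 − sin -2.0944) = 1.0797
y' = -1 − -0.2500·(cos -4.0944 − cos -2.0944) = -1.0199

(1.0797, -1.0199, -4.0944)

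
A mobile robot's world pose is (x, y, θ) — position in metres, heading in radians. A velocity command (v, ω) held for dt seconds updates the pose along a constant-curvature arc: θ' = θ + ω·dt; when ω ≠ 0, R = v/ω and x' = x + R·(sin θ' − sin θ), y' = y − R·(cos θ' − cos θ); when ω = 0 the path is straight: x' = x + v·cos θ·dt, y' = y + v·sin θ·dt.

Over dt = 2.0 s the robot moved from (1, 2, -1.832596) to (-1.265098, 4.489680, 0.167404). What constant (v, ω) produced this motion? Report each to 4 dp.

v = -2.0000, ω = 1.0000

Δθ = 0.167404 − -1.832596 = 2.000000
ω = Δθ/dt = 2.000000/2.0 = 1.0000
R = −Δy/(cos θ' − cos θ) = -2.0000
v = R·ω = -2.0000·1.0000 = -2.0000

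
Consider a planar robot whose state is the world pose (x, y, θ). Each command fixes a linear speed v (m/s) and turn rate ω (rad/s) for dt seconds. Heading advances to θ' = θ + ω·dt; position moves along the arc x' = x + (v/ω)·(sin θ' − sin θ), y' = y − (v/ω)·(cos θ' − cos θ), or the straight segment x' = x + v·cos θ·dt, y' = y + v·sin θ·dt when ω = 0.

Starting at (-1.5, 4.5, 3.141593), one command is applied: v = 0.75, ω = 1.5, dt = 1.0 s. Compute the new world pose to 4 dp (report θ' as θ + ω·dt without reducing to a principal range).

θ' = 3.1416 + 1.5·1.0 = 4.6416
R = v/ω = 0.75/1.5 = 0.5000
x' = -1.5 + 0.5000·(sin 4.6416 − sin 3.1416) = -1.9987
y' = 4.5 − 0.5000·(cos 4.6416 − cos 3.1416) = 4.0354

(-1.9987, 4.0354, 4.6416)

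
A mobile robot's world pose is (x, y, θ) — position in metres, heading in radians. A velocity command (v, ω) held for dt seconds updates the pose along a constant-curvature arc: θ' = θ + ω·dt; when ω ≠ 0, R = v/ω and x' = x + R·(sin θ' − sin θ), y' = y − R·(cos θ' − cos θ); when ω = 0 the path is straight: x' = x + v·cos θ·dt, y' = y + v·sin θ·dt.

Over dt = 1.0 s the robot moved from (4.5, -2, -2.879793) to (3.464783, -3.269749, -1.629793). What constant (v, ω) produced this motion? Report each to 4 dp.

v = 1.7500, ω = 1.2500

Δθ = -1.629793 − -2.879793 = 1.250000
ω = Δθ/dt = 1.250000/1.0 = 1.2500
R = −Δy/(cos θ' − cos θ) = 1.4000
v = R·ω = 1.4000·1.2500 = 1.7500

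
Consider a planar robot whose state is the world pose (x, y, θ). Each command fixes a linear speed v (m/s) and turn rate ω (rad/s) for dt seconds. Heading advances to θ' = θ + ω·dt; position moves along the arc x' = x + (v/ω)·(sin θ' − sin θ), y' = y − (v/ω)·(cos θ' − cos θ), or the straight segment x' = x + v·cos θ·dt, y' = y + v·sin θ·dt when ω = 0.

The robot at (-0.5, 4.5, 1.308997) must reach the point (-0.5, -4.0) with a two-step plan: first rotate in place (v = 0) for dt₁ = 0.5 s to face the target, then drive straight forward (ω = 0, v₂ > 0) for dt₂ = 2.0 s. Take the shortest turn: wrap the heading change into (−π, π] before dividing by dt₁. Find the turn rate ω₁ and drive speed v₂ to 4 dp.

heading to target = atan2(-4−4.5, -0.5−-0.5) = -1.5708
Δθ = wrap(-1.5708 − 1.3090) = -2.8798; ω₁ = Δθ/dt₁ = -5.7596
distance = √((-0.5−-0.5)² + (-4−4.5)²) = 8.5000; v₂ = distance/dt₂ = 4.2500

ω₁ = -5.7596, v₂ = 4.2500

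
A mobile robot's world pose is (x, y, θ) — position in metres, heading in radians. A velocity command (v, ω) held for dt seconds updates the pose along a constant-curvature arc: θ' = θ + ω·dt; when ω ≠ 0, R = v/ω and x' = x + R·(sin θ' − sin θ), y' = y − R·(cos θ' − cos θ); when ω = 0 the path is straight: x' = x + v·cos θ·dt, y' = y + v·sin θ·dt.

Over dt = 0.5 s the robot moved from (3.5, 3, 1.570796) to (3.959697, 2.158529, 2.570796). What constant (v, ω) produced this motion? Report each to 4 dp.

Δθ = 2.570796 − 1.570796 = 1.000000
ω = Δθ/dt = 1.000000/0.5 = 2.0000
R = −Δy/(cos θ' − cos θ) = -1.0000
v = R·ω = -1.0000·2.0000 = -2.0000

v = -2.0000, ω = 2.0000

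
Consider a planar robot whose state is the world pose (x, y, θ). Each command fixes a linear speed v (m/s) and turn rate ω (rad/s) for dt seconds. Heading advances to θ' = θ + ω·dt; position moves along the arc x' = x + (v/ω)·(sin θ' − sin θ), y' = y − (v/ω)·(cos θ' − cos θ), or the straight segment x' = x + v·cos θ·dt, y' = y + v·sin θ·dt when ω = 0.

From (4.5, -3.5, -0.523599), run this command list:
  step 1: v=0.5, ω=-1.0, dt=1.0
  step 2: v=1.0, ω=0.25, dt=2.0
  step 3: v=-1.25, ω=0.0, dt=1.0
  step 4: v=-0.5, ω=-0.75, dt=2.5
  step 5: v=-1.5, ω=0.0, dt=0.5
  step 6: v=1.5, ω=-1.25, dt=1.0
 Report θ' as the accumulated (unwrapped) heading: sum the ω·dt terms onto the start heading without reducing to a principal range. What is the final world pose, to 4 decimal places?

(4.5125, -3.0365, -4.1486)

step 1: θ'=-1.5236 (R=-0.5000) → pose (4.7494, -3.9094, -1.5236)
step 2: θ'=-1.0236 (R=4.0000) → pose (5.3290, -5.8019, -1.0236)
step 3: θ'=-1.0236 (straight) → pose (4.6787, -4.7344, -1.0236)
step 4: θ'=-2.8986 (R=0.6667) → pose (5.0876, -3.7405, -2.8986)
step 5: θ'=-2.8986 (straight) → pose (5.8156, -3.5600, -2.8986)
step 6: θ'=-4.1486 (R=-1.2000) → pose (4.5125, -3.0365, -4.1486)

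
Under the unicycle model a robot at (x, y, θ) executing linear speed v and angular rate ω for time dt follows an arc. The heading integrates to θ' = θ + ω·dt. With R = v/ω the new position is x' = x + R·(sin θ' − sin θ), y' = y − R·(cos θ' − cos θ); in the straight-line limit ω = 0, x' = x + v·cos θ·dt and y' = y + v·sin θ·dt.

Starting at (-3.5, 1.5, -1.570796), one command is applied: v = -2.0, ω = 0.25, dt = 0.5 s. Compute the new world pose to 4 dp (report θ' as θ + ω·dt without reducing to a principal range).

θ' = -1.5708 + 0.25·0.5 = -1.4458
R = v/ω = -2.0/0.25 = -8.0000
x' = -3.5 + -8.0000·(sin -1.4458 − sin -1.5708) = -3.5624
y' = 1.5 − -8.0000·(cos -1.4458 − cos -1.5708) = 2.4974

(-3.5624, 2.4974, -1.4458)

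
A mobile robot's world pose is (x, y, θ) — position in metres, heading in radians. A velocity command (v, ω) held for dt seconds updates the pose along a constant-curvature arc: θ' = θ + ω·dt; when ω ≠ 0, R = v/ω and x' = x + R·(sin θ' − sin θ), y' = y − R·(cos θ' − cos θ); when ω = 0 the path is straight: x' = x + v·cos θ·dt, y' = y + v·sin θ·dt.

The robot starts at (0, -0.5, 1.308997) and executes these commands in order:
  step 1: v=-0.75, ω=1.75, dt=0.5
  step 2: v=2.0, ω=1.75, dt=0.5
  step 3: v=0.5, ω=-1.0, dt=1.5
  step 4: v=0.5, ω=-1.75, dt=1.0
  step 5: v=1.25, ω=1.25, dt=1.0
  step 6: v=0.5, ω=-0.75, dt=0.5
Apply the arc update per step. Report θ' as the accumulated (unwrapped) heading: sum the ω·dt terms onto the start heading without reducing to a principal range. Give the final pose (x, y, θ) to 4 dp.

step 1: θ'=2.1840 (R=-0.4286) → pose (0.0635, -0.8576, 2.1840)
step 2: θ'=3.0590 (R=1.1429) → pose (-0.7769, -0.3763, 3.0590)
step 3: θ'=1.5590 (R=-0.5000) → pose (-1.2356, 0.1279, 1.5590)
step 4: θ'=-0.1910 (R=-0.2857) → pose (-0.8957, 0.4050, -0.1910)
step 5: θ'=1.0590 (R=1.0000) → pose (0.1661, 0.8971, 1.0590)
step 6: θ'=0.6840 (R=-0.6667) → pose (0.3260, 1.0873, 0.6840)

(0.3260, 1.0873, 0.6840)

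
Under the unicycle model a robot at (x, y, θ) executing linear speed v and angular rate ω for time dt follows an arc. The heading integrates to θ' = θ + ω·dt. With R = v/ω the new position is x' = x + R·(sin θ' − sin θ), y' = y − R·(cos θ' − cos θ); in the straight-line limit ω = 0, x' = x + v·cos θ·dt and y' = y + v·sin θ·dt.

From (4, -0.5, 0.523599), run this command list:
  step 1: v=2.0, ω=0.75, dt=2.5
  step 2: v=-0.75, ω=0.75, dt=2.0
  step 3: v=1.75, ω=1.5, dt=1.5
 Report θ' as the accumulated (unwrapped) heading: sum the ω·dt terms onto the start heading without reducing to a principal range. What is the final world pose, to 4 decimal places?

step 1: θ'=2.3986 (R=2.6667) → pose (4.4707, 3.7733, 2.3986)
step 2: θ'=3.8986 (R=-1.0000) → pose (5.8339, 3.7828, 3.8986)
step 3: θ'=6.1486 (R=1.1667) → pose (6.4786, 1.7786, 6.1486)

(6.4786, 1.7786, 6.1486)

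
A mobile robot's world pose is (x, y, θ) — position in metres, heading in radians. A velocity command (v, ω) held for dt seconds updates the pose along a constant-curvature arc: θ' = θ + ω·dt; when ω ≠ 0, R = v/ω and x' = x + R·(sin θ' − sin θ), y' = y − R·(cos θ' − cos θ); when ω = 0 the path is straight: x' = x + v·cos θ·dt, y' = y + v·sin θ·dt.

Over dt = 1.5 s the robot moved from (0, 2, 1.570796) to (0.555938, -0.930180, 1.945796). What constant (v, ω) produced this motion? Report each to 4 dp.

Δθ = 1.945796 − 1.570796 = 0.375000
ω = Δθ/dt = 0.375000/1.5 = 0.2500
R = −Δy/(cos θ' − cos θ) = -8.0000
v = R·ω = -8.0000·0.2500 = -2.0000

v = -2.0000, ω = 0.2500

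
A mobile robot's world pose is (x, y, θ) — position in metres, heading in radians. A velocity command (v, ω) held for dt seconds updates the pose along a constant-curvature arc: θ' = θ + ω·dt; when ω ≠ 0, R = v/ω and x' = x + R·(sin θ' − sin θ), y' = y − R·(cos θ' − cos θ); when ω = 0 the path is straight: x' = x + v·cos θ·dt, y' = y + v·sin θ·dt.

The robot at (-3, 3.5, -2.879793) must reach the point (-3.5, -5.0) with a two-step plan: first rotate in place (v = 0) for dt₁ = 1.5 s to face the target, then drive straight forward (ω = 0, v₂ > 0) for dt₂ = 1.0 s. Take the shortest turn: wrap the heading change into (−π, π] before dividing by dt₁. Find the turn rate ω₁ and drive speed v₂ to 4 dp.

ω₁ = 0.8335, v₂ = 8.5147

heading to target = atan2(-5−3.5, -3.5−-3) = -1.6296
Δθ = wrap(-1.6296 − -2.8798) = 1.2502; ω₁ = Δθ/dt₁ = 0.8335
distance = √((-3.5−-3)² + (-5−3.5)²) = 8.5147; v₂ = distance/dt₂ = 8.5147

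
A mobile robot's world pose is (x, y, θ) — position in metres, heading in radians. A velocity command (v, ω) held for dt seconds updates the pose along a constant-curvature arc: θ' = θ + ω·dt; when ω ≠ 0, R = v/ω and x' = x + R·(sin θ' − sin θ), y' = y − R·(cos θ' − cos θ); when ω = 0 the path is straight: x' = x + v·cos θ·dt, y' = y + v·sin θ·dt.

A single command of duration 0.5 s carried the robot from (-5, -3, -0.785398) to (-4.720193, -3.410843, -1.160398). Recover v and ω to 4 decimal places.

Δθ = -1.160398 − -0.785398 = -0.375000
ω = Δθ/dt = -0.375000/0.5 = -0.7500
R = −Δy/(cos θ' − cos θ) = -1.3333
v = R·ω = -1.3333·-0.7500 = 1.0000

v = 1.0000, ω = -0.7500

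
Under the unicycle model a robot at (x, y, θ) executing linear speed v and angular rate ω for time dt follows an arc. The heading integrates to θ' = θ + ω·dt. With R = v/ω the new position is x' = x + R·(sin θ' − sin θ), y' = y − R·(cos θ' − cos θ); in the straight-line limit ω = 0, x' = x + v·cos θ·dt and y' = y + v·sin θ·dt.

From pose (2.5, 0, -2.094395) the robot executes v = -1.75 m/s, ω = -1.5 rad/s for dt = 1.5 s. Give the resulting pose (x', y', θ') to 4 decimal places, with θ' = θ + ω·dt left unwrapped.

θ' = -2.0944 + -1.5·1.5 = -4.3444
R = v/ω = -1.75/-1.5 = 1.1667
x' = 2.5 + 1.1667·(sin -4.3444 − sin -2.0944) = 4.5989
y' = 0 − 1.1667·(cos -4.3444 − cos -2.0944) = -0.1636

(4.5989, -0.1636, -4.3444)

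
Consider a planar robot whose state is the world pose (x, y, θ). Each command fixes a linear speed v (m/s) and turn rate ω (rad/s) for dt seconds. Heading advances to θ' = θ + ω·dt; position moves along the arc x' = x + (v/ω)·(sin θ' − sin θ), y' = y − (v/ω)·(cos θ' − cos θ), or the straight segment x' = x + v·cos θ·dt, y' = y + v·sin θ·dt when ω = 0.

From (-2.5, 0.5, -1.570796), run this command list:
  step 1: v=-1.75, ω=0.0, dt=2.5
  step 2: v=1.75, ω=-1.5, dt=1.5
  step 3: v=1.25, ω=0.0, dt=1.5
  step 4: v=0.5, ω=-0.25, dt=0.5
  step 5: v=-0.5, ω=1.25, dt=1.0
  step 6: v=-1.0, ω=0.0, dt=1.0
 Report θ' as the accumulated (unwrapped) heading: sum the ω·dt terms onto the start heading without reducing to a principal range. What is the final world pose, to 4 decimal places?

(-4.6798, 5.6616, -2.6958)

step 1: θ'=-1.5708 (straight) → pose (-2.5000, 4.8750, -1.5708)
step 2: θ'=-3.8208 (R=-1.1667) → pose (-4.3995, 3.9672, -3.8208)
step 3: θ'=-3.8208 (straight) → pose (-5.8584, 5.1451, -3.8208)
step 4: θ'=-3.9458 (R=-2.0000) → pose (-6.0426, 5.3138, -3.9458)
step 5: θ'=-2.6958 (R=-0.4000) → pose (-5.5821, 5.2304, -2.6958)
step 6: θ'=-2.6958 (straight) → pose (-4.6798, 5.6616, -2.6958)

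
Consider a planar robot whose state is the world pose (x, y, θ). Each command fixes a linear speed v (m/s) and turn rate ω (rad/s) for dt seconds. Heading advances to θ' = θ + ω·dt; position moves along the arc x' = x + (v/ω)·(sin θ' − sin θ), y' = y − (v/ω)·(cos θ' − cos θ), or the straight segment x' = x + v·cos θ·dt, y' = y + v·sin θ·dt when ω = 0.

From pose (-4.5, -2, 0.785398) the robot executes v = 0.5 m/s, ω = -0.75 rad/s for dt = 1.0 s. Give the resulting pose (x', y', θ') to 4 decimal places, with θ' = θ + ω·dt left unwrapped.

θ' = 0.7854 + -0.75·1.0 = 0.0354
R = v/ω = 0.5/-0.75 = -0.6667
x' = -4.5 + -0.6667·(sin 0.0354 − sin 0.7854) = -4.0522
y' = -2 − -0.6667·(cos 0.0354 − cos 0.7854) = -1.8052

(-4.0522, -1.8052, 0.0354)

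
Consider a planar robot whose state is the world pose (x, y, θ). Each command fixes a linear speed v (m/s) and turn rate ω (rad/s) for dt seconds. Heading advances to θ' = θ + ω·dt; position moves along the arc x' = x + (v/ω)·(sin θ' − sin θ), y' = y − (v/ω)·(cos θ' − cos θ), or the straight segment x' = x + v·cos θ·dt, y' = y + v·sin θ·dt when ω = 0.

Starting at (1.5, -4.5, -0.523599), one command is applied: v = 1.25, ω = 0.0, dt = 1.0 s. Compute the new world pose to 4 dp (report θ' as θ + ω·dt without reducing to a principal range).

(2.5825, -5.1250, -0.5236)

θ' = -0.5236 + 0.0·1.0 = -0.5236
ω = 0 → straight: x' = 1.5 + 1.25·cos(-0.5236)·1.0 = 2.5825
y' = -4.5 + 1.25·sin(-0.5236)·1.0 = -5.1250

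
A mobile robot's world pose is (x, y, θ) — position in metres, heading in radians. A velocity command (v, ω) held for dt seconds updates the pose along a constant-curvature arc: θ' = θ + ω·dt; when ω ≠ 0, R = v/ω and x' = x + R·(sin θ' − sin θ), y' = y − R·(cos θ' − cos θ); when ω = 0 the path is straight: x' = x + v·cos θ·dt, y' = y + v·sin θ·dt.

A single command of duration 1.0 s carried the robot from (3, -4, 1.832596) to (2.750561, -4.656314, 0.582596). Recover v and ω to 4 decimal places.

v = -0.7500, ω = -1.2500

Δθ = 0.582596 − 1.832596 = -1.250000
ω = Δθ/dt = -1.250000/1.0 = -1.2500
R = −Δy/(cos θ' − cos θ) = 0.6000
v = R·ω = 0.6000·-1.2500 = -0.7500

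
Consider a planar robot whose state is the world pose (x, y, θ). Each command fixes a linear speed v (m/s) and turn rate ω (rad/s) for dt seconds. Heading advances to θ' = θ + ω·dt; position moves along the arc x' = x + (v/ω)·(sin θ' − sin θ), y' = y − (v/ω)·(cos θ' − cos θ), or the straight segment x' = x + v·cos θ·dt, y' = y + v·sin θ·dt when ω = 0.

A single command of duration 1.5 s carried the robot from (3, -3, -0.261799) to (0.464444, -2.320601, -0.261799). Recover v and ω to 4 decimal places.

Δθ = -0.261799 − -0.261799 = 0.000000
ω = Δθ/dt = 0.000000/1.5 = 0.0000
ω = 0 → v = (Δx·cos θ + Δy·sin θ)/dt = -1.7500

v = -1.7500, ω = 0.0000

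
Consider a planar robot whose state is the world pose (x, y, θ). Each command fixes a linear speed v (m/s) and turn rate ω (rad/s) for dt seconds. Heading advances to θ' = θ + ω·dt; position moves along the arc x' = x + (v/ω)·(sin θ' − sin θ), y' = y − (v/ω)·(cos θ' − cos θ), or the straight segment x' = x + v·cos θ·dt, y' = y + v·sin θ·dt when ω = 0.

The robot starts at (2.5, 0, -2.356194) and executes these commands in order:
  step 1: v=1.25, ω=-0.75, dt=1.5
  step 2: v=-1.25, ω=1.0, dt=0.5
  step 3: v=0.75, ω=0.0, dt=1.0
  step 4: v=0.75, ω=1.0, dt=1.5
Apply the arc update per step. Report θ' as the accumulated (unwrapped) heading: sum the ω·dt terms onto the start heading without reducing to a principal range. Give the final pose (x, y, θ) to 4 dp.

step 1: θ'=-3.4812 (R=-1.6667) → pose (0.7663, -0.3930, -3.4812)
step 2: θ'=-2.9812 (R=-1.2500) → pose (1.3823, -0.4483, -2.9812)
step 3: θ'=-2.9812 (straight) → pose (0.6420, -0.5681, -2.9812)
step 4: θ'=-1.4812 (R=0.7500) → pose (0.0148, -1.3756, -1.4812)

(0.0148, -1.3756, -1.4812)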